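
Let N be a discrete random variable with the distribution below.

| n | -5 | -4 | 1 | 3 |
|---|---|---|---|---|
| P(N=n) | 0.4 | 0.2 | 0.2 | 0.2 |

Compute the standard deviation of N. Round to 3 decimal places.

E[N] = (-5)(0.4) + (-4)(0.2) + (1)(0.2) + (3)(0.2) = -2
E[N²] = (-5)²(0.4) + (-4)²(0.2) + (1)²(0.2) + (3)²(0.2) = 15.2
Var(N) = E[N²] − (E[N])² = 15.2 − (-2)² = 11.2
sd(N) = √11.2 ≈ 3.347

3.347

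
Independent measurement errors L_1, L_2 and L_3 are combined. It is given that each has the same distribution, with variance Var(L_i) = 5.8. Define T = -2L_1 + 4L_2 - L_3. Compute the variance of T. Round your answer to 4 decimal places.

121.8000

By independence, Var(T) = (-2)²Var(L_1) + (4)²Var(L_2) + (-1)²Var(L_3)
= (-2)²·5.8 + (4)²·5.8 + (-1)²·5.8 = 121.8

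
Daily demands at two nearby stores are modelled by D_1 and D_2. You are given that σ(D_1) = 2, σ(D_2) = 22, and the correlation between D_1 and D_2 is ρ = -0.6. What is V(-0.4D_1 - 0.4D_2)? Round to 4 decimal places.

V(D_1) = (2)² = 4;  V(D_2) = (22)² = 484
cov(D_1,D_2) = ρ·σ(D_1)·σ(D_2) = -0.6·2·22 = -26.4
V(-0.4D_1 - 0.4D_2) = (-0.4)²·V(D_1) + (-0.4)²·V(D_2) + 2·(-0.4)·(-0.4)·cov(D_1,D_2)
= 0.16·4 + 0.16·484 + 0.32·-26.4 = 69.632

69.6320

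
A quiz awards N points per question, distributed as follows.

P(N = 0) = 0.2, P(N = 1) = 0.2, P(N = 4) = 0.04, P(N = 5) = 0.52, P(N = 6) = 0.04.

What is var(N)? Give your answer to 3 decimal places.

E[N] = (0)(0.2) + (1)(0.2) + (4)(0.04) + (5)(0.52) + (6)(0.04) = 3.2
E[N²] = (0)²(0.2) + (1)²(0.2) + (4)²(0.04) + (5)²(0.52) + (6)²(0.04) = 15.28
var(N) = E[N²] − (E[N])² = 15.28 − (3.2)² = 5.04

5.040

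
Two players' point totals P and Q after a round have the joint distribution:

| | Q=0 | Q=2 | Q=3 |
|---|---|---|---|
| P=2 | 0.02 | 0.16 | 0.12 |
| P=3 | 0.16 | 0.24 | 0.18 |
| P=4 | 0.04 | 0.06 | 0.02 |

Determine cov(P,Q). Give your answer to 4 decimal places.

E[P] = 2.82,  E[Q] = 1.88
E[PQ] = 5.14
cov(P,Q) = E[PQ] − E[P]E[Q] = 5.14 − (2.82)(1.88) = -0.1616

-0.1616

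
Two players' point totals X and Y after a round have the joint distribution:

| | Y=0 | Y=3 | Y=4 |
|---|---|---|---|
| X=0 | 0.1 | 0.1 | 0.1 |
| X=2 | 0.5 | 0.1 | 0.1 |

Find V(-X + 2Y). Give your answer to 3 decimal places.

E[X] = 1.4,  E[Y] = 1.4,  E[XY] = 1.4
V(X) = 2.8 − (1.4)² = 0.84;  V(Y) = 5 − (1.4)² = 3.04
Cov(X,Y) = 1.4 − (1.4)(1.4) = -0.56
V(-X + 2Y) = (-1)²·0.84 + (2)²·3.04 + 2·(-1)·(2)·-0.56 = 15.24

15.240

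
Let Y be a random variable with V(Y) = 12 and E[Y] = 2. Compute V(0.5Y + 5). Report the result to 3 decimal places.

V(0.5Y + 5) = (0.5)²·V(Y) = 0.25·12 = 3

3.000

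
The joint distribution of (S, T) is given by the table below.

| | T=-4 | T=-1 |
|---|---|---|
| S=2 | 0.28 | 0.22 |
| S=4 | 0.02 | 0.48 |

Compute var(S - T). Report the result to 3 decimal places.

1.330

E[S] = 3,  E[T] = -1.9,  E[ST] = -4.92
var(S) = 10 − (3)² = 1;  var(T) = 5.5 − (-1.9)² = 1.89
cov(S,T) = -4.92 − (3)(-1.9) = 0.78
var(S - T) = (1)²·1 + (-1)²·1.89 + 2·(1)·(-1)·0.78 = 1.33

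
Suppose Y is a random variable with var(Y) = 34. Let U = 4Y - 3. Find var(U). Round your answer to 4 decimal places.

544.0000

var(4Y - 3) = (4)²·var(Y) = 16·34 = 544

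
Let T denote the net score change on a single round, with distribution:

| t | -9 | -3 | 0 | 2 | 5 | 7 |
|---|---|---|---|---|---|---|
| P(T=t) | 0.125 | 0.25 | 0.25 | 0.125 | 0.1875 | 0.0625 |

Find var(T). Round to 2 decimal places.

E[T] = (-9)(0.125) + (-3)(0.25) + (0)(0.25) + (2)(0.125) + (5)(0.1875) + (7)(0.0625) = -0.25
E[T²] = (-9)²(0.125) + (-3)²(0.25) + (0)²(0.25) + (2)²(0.125) + (5)²(0.1875) + (7)²(0.0625) = 20.625
var(T) = E[T²] − (E[T])² = 20.625 − (-0.25)² = 20.5625

20.56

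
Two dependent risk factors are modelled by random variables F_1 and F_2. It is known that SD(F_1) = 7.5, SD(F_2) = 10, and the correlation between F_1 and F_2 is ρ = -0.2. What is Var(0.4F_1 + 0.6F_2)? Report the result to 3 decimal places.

Var(F_1) = (7.5)² = 56.25;  Var(F_2) = (10)² = 100
Cov(F_1,F_2) = ρ·SD(F_1)·SD(F_2) = -0.2·7.5·10 = -15
Var(0.4F_1 + 0.6F_2) = (0.4)²·Var(F_1) + (0.6)²·Var(F_2) + 2·(0.4)·(0.6)·Cov(F_1,F_2)
= 0.16·56.25 + 0.36·100 + 0.48·-15 = 37.8

37.800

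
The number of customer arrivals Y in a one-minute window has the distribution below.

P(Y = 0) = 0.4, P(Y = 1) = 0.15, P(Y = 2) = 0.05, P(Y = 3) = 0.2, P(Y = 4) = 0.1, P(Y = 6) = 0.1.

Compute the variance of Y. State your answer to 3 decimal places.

3.928

E[Y] = (0)(0.4) + (1)(0.15) + (2)(0.05) + (3)(0.2) + (4)(0.1) + (6)(0.1) = 1.85
E[Y²] = (0)²(0.4) + (1)²(0.15) + (2)²(0.05) + (3)²(0.2) + (4)²(0.1) + (6)²(0.1) = 7.35
Var(Y) = E[Y²] − (E[Y])² = 7.35 − (1.85)² = 3.9275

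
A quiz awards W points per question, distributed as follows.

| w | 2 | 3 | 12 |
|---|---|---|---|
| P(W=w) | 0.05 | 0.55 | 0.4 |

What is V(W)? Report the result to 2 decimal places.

E[W] = (2)(0.05) + (3)(0.55) + (12)(0.4) = 6.55
E[W²] = (2)²(0.05) + (3)²(0.55) + (12)²(0.4) = 62.75
V(W) = E[W²] − (E[W])² = 62.75 − (6.55)² = 19.8475

19.85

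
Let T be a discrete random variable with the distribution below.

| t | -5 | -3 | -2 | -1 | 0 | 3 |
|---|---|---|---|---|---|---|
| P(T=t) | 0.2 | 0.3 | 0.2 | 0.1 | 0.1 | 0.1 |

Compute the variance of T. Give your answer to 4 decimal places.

5.0900

E[T] = (-5)(0.2) + (-3)(0.3) + (-2)(0.2) + (-1)(0.1) + (0)(0.1) + (3)(0.1) = -2.1
E[T²] = (-5)²(0.2) + (-3)²(0.3) + (-2)²(0.2) + (-1)²(0.1) + (0)²(0.1) + (3)²(0.1) = 9.5
V(T) = E[T²] − (E[T])² = 9.5 − (-2.1)² = 5.09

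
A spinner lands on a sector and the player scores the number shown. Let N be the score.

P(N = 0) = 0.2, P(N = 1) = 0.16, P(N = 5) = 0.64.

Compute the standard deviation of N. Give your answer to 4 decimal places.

2.2069

E[N] = (0)(0.2) + (1)(0.16) + (5)(0.64) = 3.36
E[N²] = (0)²(0.2) + (1)²(0.16) + (5)²(0.64) = 16.16
Var(N) = E[N²] − (E[N])² = 16.16 − (3.36)² = 4.8704
sd(N) = √4.8704 ≈ 2.2069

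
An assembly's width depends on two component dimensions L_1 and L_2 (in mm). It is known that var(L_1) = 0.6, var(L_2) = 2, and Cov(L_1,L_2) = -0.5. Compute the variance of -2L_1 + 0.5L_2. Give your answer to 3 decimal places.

var(-2L_1 + 0.5L_2) = (-2)²·var(L_1) + (0.5)²·var(L_2) + 2·(-2)·(0.5)·Cov(L_1,L_2)
= 4·0.6 + 0.25·2 + -2·-0.5 = 3.9

3.900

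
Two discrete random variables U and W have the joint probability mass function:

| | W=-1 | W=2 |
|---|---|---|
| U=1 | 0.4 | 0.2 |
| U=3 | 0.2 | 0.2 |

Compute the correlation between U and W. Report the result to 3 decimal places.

0.167

E[U] = 1.8,  E[W] = 0.2
E[UW] = 0.6
Cov(U,W) = E[UW] − E[U]E[W] = 0.6 − (1.8)(0.2) = 0.24
V(U) = 0.96,  V(W) = 2.16
ρ = 0.24 / √(0.96·2.16) ≈ 0.167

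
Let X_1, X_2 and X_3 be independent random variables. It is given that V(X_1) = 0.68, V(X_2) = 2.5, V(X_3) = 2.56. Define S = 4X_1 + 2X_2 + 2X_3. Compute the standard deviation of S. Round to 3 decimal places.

By independence, V(S) = (4)²V(X_1) + (2)²V(X_2) + (2)²V(X_3)
= (4)²·0.68 + (2)²·2.5 + (2)²·2.56 = 31.12
SD(S) = √31.12 ≈ 5.579

5.579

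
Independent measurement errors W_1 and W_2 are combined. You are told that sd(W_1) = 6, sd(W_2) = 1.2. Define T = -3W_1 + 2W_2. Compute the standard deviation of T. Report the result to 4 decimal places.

18.1593

var(W_1) = 36, var(W_2) = 1.44
By independence, var(T) = (-3)²var(W_1) + (2)²var(W_2)
= (-3)²·36 + (2)²·1.44 = 329.76
sd(T) = √329.76 ≈ 18.1593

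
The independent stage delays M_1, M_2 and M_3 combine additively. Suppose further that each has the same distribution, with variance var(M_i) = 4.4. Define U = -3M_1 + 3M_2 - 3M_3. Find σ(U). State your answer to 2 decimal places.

10.90

By independence, var(U) = (-3)²var(M_1) + (3)²var(M_2) + (-3)²var(M_3)
= (-3)²·4.4 + (3)²·4.4 + (-3)²·4.4 = 118.8
σ(U) = √118.8 ≈ 10.90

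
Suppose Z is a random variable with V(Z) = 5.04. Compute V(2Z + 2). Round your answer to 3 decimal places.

V(2Z + 2) = (2)²·V(Z) = 4·5.04 = 20.16

20.160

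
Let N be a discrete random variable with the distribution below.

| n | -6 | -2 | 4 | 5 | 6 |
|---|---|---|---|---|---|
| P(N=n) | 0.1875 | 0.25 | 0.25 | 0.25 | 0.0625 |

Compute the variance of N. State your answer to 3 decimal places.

E[N] = (-6)(0.1875) + (-2)(0.25) + (4)(0.25) + (5)(0.25) + (6)(0.0625) = 1
E[N²] = (-6)²(0.1875) + (-2)²(0.25) + (4)²(0.25) + (5)²(0.25) + (6)²(0.0625) = 20.25
Var(N) = E[N²] − (E[N])² = 20.25 − (1)² = 19.25

19.250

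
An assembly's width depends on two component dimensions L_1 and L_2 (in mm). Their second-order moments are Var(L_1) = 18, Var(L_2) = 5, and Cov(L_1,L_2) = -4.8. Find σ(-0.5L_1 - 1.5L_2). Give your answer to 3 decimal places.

2.924

Var(-0.5L_1 - 1.5L_2) = (-0.5)²·Var(L_1) + (-1.5)²·Var(L_2) + 2·(-0.5)·(-1.5)·Cov(L_1,L_2)
= 0.25·18 + 2.25·5 + 1.5·-4.8 = 8.55
σ(-0.5L_1 - 1.5L_2) = √8.55 ≈ 2.924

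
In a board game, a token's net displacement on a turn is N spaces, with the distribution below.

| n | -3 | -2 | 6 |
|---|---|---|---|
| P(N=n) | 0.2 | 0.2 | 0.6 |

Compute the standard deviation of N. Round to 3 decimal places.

E[N] = (-3)(0.2) + (-2)(0.2) + (6)(0.6) = 2.6
E[N²] = (-3)²(0.2) + (-2)²(0.2) + (6)²(0.6) = 24.2
V(N) = E[N²] − (E[N])² = 24.2 − (2.6)² = 17.44
SD(N) = √17.44 ≈ 4.176

4.176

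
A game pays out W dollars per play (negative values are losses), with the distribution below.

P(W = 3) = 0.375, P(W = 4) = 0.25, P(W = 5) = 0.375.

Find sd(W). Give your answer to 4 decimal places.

0.8660

E[W] = (3)(0.375) + (4)(0.25) + (5)(0.375) = 4
E[W²] = (3)²(0.375) + (4)²(0.25) + (5)²(0.375) = 16.75
V(W) = E[W²] − (E[W])² = 16.75 − (4)² = 0.75
sd(W) = √0.75 ≈ 0.8660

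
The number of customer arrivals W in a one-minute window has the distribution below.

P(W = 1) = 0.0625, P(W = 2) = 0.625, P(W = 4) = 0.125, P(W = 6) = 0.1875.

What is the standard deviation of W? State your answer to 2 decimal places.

E[W] = (1)(0.0625) + (2)(0.625) + (4)(0.125) + (6)(0.1875) = 2.9375
E[W²] = (1)²(0.0625) + (2)²(0.625) + (4)²(0.125) + (6)²(0.1875) = 11.3125
Var(W) = E[W²] − (E[W])² = 11.3125 − (2.9375)² = 2.68359375
σ(W) = √2.68359375 ≈ 1.64

1.64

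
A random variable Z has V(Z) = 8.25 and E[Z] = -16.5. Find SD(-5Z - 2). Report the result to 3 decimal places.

14.361

V(-5Z - 2) = (-5)²·8.25 = 206.25
SD(-5Z - 2) = √206.25 ≈ 14.361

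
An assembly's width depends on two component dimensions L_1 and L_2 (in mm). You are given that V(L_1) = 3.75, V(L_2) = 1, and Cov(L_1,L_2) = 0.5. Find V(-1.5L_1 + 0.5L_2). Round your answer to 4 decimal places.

V(-1.5L_1 + 0.5L_2) = (-1.5)²·V(L_1) + (0.5)²·V(L_2) + 2·(-1.5)·(0.5)·Cov(L_1,L_2)
= 2.25·3.75 + 0.25·1 + -1.5·0.5 = 7.9375

7.9375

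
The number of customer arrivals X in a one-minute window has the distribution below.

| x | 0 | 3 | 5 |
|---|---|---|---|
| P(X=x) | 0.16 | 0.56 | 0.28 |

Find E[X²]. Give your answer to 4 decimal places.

E[X²] = (0)²(0.16) + (3)²(0.56) + (5)²(0.28) = 12.04

12.0400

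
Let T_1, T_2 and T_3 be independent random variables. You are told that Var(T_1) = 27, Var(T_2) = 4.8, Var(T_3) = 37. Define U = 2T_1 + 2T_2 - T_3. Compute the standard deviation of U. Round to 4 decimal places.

By independence, Var(U) = (2)²Var(T_1) + (2)²Var(T_2) + (-1)²Var(T_3)
= (2)²·27 + (2)²·4.8 + (-1)²·37 = 164.2
σ(U) = √164.2 ≈ 12.8141

12.8141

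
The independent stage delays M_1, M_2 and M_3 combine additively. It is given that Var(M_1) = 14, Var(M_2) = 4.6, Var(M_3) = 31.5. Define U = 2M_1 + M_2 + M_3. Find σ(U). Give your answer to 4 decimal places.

9.5969

By independence, Var(U) = (2)²Var(M_1) + (1)²Var(M_2) + (1)²Var(M_3)
= (2)²·14 + (1)²·4.6 + (1)²·31.5 = 92.1
σ(U) = √92.1 ≈ 9.5969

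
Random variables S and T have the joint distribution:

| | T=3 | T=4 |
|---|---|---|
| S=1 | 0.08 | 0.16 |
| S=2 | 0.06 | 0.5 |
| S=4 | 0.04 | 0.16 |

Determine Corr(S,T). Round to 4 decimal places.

E[S] = 2.16,  E[T] = 3.82
E[ST] = 8.28
Cov(S,T) = E[ST] − E[S]E[T] = 8.28 − (2.16)(3.82) = 0.0288
Var(S) = 1.0144,  Var(T) = 0.1476
ρ = 0.0288 / √(1.0144·0.1476) ≈ 0.0744

0.0744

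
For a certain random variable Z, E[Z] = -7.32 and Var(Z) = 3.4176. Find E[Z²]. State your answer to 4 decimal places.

E[Z²] = Var(Z) + (E[Z])² = 3.4176 + (-7.32)² = 57

57.0000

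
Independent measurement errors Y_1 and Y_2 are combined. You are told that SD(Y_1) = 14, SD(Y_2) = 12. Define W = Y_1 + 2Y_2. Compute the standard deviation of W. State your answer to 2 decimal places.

27.78

Var(Y_1) = 196, Var(Y_2) = 144
By independence, Var(W) = (1)²Var(Y_1) + (2)²Var(Y_2)
= (1)²·196 + (2)²·144 = 772
SD(W) = √772 ≈ 27.78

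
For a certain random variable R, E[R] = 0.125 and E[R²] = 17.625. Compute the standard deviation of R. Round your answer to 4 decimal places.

4.1964

V(R) = 17.625 − (0.125)² = 17.609375
sd(R) = √17.609375 ≈ 4.1964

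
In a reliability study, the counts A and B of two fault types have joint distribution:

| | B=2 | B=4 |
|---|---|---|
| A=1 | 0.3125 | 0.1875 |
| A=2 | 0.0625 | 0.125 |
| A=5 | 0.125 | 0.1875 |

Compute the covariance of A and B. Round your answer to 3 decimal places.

E[A] = 2.4375,  E[B] = 3
E[AB] = 7.625
cov(A,B) = E[AB] − E[A]E[B] = 7.625 − (2.4375)(3) = 0.3125

0.313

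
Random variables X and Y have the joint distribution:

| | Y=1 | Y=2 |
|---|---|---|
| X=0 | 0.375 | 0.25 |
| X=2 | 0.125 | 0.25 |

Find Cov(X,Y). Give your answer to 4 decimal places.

E[X] = 0.75,  E[Y] = 1.5
E[XY] = 1.25
Cov(X,Y) = E[XY] − E[X]E[Y] = 1.25 − (0.75)(1.5) = 0.125

0.1250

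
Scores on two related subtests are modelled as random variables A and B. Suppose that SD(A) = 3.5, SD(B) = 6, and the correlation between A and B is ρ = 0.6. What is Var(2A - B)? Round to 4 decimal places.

34.6000

Var(A) = (3.5)² = 12.25;  Var(B) = (6)² = 36
Cov(A,B) = ρ·SD(A)·SD(B) = 0.6·3.5·6 = 12.6
Var(2A - B) = (2)²·Var(A) + (-1)²·Var(B) + 2·(2)·(-1)·Cov(A,B)
= 4·12.25 + 1·36 + -4·12.6 = 34.6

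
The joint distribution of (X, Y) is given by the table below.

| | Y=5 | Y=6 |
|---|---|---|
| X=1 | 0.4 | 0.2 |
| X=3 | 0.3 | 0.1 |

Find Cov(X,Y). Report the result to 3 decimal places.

E[X] = 1.8,  E[Y] = 5.3
E[XY] = 9.5
Cov(X,Y) = E[XY] − E[X]E[Y] = 9.5 − (1.8)(5.3) = -0.04

-0.040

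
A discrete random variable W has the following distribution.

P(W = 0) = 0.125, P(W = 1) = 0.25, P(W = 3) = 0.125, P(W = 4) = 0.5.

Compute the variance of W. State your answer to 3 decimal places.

E[W] = (0)(0.125) + (1)(0.25) + (3)(0.125) + (4)(0.5) = 2.625
E[W²] = (0)²(0.125) + (1)²(0.25) + (3)²(0.125) + (4)²(0.5) = 9.375
V(W) = E[W²] − (E[W])² = 9.375 − (2.625)² = 2.484375

2.484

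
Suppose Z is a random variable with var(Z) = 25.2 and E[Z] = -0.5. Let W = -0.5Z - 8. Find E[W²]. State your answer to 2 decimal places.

66.36

E[-0.5Z - 8] = -0.5·-0.5 − 8 = -7.75
var(-0.5Z - 8) = (-0.5)²·25.2 = 6.3
E[W²] = var(W) + (E[W])² = 6.3 + (-7.75)² = 66.3625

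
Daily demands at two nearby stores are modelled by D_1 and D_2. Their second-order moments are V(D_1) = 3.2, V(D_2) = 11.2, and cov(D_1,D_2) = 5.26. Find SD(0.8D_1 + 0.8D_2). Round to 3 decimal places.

V(0.8D_1 + 0.8D_2) = (0.8)²·V(D_1) + (0.8)²·V(D_2) + 2·(0.8)·(0.8)·cov(D_1,D_2)
= 0.64·3.2 + 0.64·11.2 + 1.28·5.26 = 15.9488
SD(0.8D_1 + 0.8D_2) = √15.9488 ≈ 3.994

3.994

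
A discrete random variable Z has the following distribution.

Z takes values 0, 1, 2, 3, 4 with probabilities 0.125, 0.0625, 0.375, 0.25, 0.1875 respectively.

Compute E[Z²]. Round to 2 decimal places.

6.81

E[Z²] = (0)²(0.125) + (1)²(0.0625) + (2)²(0.375) + (3)²(0.25) + (4)²(0.1875) = 6.8125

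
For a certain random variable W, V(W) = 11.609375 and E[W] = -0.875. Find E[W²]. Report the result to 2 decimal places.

12.38

E[W²] = V(W) + (E[W])² = 11.609375 + (-0.875)² = 12.375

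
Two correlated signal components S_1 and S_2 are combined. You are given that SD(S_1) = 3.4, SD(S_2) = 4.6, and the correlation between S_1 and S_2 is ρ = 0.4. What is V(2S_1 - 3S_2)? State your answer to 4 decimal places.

V(S_1) = (3.4)² = 11.56;  V(S_2) = (4.6)² = 21.16
cov(S_1,S_2) = ρ·SD(S_1)·SD(S_2) = 0.4·3.4·4.6 = 6.256
V(2S_1 - 3S_2) = (2)²·V(S_1) + (-3)²·V(S_2) + 2·(2)·(-3)·cov(S_1,S_2)
= 4·11.56 + 9·21.16 + -12·6.256 = 161.608

161.6080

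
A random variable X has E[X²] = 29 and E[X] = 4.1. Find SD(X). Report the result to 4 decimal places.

3.4914

Var(X) = 29 − (4.1)² = 12.19
SD(X) = √12.19 ≈ 3.4914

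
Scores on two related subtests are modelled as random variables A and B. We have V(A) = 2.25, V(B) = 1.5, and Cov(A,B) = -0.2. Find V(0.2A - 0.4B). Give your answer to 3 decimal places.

V(0.2A - 0.4B) = (0.2)²·V(A) + (-0.4)²·V(B) + 2·(0.2)·(-0.4)·Cov(A,B)
= 0.04·2.25 + 0.16·1.5 + -0.16·-0.2 = 0.362

0.362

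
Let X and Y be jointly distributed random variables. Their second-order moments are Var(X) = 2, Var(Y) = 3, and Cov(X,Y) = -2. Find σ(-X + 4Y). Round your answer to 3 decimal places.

8.124

Var(-X + 4Y) = (-1)²·Var(X) + (4)²·Var(Y) + 2·(-1)·(4)·Cov(X,Y)
= 1·2 + 16·3 + -8·-2 = 66
σ(-X + 4Y) = √66 ≈ 8.124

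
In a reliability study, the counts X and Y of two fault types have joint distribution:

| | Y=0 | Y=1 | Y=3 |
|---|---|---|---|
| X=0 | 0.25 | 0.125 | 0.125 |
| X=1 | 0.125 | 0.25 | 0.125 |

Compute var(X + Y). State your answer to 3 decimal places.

1.734

E[X] = 0.5,  E[Y] = 1.125,  E[XY] = 0.625
var(X) = 0.5 − (0.5)² = 0.25;  var(Y) = 2.625 − (1.125)² = 1.359375
cov(X,Y) = 0.625 − (0.5)(1.125) = 0.0625
var(X + Y) = (1)²·0.25 + (1)²·1.359375 + 2·(1)·(1)·0.0625 = 1.734375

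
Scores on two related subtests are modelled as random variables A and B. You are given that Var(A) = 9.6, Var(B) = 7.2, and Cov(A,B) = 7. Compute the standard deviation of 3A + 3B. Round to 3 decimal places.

16.649

Var(3A + 3B) = (3)²·Var(A) + (3)²·Var(B) + 2·(3)·(3)·Cov(A,B)
= 9·9.6 + 9·7.2 + 18·7 = 277.2
sd(3A + 3B) = √277.2 ≈ 16.649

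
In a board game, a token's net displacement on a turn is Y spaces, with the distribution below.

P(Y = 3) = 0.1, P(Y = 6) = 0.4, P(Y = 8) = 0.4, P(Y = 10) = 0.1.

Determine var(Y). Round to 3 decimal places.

E[Y] = (3)(0.1) + (6)(0.4) + (8)(0.4) + (10)(0.1) = 6.9
E[Y²] = (3)²(0.1) + (6)²(0.4) + (8)²(0.4) + (10)²(0.1) = 50.9
var(Y) = E[Y²] − (E[Y])² = 50.9 − (6.9)² = 3.29

3.290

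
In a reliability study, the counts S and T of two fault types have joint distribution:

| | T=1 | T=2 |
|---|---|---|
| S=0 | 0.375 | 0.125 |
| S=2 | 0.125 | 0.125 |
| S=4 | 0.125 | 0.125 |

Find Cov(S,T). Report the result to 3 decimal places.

E[S] = 1.5,  E[T] = 1.375
E[ST] = 2.25
Cov(S,T) = E[ST] − E[S]E[T] = 2.25 − (1.5)(1.375) = 0.1875

0.188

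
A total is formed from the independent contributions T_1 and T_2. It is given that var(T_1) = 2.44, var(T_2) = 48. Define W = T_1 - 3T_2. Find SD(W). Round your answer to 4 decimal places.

20.8432

By independence, var(W) = (1)²var(T_1) + (-3)²var(T_2)
= (1)²·2.44 + (-3)²·48 = 434.44
SD(W) = √434.44 ≈ 20.8432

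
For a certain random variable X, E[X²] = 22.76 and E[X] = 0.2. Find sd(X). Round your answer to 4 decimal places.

Var(X) = 22.76 − (0.2)² = 22.72
sd(X) = √22.72 ≈ 4.7666

4.7666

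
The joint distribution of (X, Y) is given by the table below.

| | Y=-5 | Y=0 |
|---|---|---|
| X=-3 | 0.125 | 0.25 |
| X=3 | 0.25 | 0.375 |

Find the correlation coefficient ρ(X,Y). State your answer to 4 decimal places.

-0.0667

E[X] = 0.75,  E[Y] = -1.875
E[XY] = -1.875
Cov(X,Y) = E[XY] − E[X]E[Y] = -1.875 − (0.75)(-1.875) = -0.46875
Var(X) = 8.4375,  Var(Y) = 5.859375
ρ = -0.46875 / √(8.4375·5.859375) ≈ -0.0667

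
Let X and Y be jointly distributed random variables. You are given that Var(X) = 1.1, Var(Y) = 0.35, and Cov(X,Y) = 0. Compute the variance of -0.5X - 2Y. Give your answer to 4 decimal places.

Var(-0.5X - 2Y) = (-0.5)²·Var(X) + (-2)²·Var(Y) + 2·(-0.5)·(-2)·Cov(X,Y)
= 0.25·1.1 + 4·0.35 + 2·0 = 1.675

1.6750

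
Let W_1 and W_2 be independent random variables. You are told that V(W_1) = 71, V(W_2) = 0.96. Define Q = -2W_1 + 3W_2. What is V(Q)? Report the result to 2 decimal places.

292.64

By independence, V(Q) = (-2)²V(W_1) + (3)²V(W_2)
= (-2)²·71 + (3)²·0.96 = 292.64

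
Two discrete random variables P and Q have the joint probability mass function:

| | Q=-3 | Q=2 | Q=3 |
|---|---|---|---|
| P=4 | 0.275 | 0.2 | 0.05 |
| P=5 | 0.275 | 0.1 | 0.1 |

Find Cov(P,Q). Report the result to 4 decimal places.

E[P] = 4.475,  E[Q] = -0.6
E[PQ] = -2.725
Cov(P,Q) = E[PQ] − E[P]E[Q] = -2.725 − (4.475)(-0.6) = -0.04

-0.0400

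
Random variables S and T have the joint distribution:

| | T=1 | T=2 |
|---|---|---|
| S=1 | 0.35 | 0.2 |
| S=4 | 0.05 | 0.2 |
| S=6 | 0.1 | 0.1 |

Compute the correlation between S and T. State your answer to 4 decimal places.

E[S] = 2.75,  E[T] = 1.5
E[ST] = 4.35
Cov(S,T) = E[ST] − E[S]E[T] = 4.35 − (2.75)(1.5) = 0.225
V(S) = 4.1875,  V(T) = 0.25
ρ = 0.225 / √(4.1875·0.25) ≈ 0.2199

0.2199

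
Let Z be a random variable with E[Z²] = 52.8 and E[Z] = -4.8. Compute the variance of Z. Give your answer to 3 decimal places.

29.760

Var(Z) = 52.8 − (-4.8)² = 29.76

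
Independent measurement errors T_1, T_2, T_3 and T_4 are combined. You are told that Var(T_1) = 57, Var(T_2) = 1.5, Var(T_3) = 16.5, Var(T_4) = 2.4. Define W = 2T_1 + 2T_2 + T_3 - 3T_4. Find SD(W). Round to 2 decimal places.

16.50

By independence, Var(W) = (2)²Var(T_1) + (2)²Var(T_2) + (1)²Var(T_3) + (-3)²Var(T_4)
= (2)²·57 + (2)²·1.5 + (1)²·16.5 + (-3)²·2.4 = 272.1
SD(W) = √272.1 ≈ 16.50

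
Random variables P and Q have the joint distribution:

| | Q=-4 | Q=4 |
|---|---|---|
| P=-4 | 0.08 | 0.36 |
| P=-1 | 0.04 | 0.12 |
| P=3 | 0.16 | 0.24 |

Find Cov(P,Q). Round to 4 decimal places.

E[P] = -0.72,  E[Q] = 1.76
E[PQ] = -3.84
Cov(P,Q) = E[PQ] − E[P]E[Q] = -3.84 − (-0.72)(1.76) = -2.5728

-2.5728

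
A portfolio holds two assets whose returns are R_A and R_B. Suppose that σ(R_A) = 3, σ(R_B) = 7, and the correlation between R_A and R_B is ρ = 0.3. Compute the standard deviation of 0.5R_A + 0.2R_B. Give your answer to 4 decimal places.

2.3388

Var(R_A) = (3)² = 9;  Var(R_B) = (7)² = 49
Cov(R_A,R_B) = ρ·σ(R_A)·σ(R_B) = 0.3·3·7 = 6.3
Var(0.5R_A + 0.2R_B) = (0.5)²·Var(R_A) + (0.2)²·Var(R_B) + 2·(0.5)·(0.2)·Cov(R_A,R_B)
= 0.25·9 + 0.04·49 + 0.2·6.3 = 5.47
σ(0.5R_A + 0.2R_B) = √5.47 ≈ 2.3388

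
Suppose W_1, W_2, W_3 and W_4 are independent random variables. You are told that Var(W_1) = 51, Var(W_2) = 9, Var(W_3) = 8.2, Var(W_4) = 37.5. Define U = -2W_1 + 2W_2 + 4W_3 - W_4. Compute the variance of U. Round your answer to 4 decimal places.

By independence, Var(U) = (-2)²Var(W_1) + (2)²Var(W_2) + (4)²Var(W_3) + (-1)²Var(W_4)
= (-2)²·51 + (2)²·9 + (4)²·8.2 + (-1)²·37.5 = 408.7

408.7000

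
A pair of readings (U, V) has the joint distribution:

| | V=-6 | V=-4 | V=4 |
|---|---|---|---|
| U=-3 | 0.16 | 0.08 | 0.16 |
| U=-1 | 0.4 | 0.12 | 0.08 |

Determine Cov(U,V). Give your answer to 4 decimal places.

E[U] = -1.8,  E[V] = -3.2
E[UV] = 4.48
Cov(U,V) = E[UV] − E[U]E[V] = 4.48 − (-1.8)(-3.2) = -1.28

-1.2800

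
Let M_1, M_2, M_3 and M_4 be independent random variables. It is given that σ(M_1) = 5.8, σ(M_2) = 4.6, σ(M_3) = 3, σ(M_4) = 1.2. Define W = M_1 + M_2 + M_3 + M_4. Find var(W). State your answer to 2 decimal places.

var(M_1) = 33.64, var(M_2) = 21.16, var(M_3) = 9, var(M_4) = 1.44
By independence, var(W) = (1)²var(M_1) + (1)²var(M_2) + (1)²var(M_3) + (1)²var(M_4)
= (1)²·33.64 + (1)²·21.16 + (1)²·9 + (1)²·1.44 = 65.24

65.24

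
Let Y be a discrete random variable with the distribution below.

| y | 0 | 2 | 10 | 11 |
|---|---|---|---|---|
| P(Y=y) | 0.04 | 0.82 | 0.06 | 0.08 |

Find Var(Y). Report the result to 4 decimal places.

E[Y] = (0)(0.04) + (2)(0.82) + (10)(0.06) + (11)(0.08) = 3.12
E[Y²] = (0)²(0.04) + (2)²(0.82) + (10)²(0.06) + (11)²(0.08) = 18.96
Var(Y) = E[Y²] − (E[Y])² = 18.96 − (3.12)² = 9.2256

9.2256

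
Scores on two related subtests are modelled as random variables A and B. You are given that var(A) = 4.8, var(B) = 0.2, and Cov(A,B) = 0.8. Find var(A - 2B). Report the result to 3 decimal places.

var(A - 2B) = (1)²·var(A) + (-2)²·var(B) + 2·(1)·(-2)·Cov(A,B)
= 1·4.8 + 4·0.2 + -4·0.8 = 2.4

2.400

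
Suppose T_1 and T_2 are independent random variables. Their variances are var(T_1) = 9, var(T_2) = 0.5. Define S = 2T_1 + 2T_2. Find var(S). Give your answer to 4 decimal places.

38.0000

By independence, var(S) = (2)²var(T_1) + (2)²var(T_2)
= (2)²·9 + (2)²·0.5 = 38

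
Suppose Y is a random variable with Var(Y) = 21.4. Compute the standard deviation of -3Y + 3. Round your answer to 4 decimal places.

Var(-3Y + 3) = (-3)²·21.4 = 192.6
SD(-3Y + 3) = √192.6 ≈ 13.8780

13.8780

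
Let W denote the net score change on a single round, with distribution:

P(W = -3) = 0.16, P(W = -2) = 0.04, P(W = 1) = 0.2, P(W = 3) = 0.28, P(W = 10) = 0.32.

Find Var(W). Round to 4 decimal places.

E[W] = (-3)(0.16) + (-2)(0.04) + (1)(0.2) + (3)(0.28) + (10)(0.32) = 3.68
E[W²] = (-3)²(0.16) + (-2)²(0.04) + (1)²(0.2) + (3)²(0.28) + (10)²(0.32) = 36.32
Var(W) = E[W²] − (E[W])² = 36.32 − (3.68)² = 22.7776

22.7776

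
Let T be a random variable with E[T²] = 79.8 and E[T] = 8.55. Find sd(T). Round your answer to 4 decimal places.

2.5880

Var(T) = 79.8 − (8.55)² = 6.6975
sd(T) = √6.6975 ≈ 2.5880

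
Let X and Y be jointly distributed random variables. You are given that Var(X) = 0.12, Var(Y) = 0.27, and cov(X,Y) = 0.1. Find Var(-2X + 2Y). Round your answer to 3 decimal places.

0.760

Var(-2X + 2Y) = (-2)²·Var(X) + (2)²·Var(Y) + 2·(-2)·(2)·cov(X,Y)
= 4·0.12 + 4·0.27 + -8·0.1 = 0.76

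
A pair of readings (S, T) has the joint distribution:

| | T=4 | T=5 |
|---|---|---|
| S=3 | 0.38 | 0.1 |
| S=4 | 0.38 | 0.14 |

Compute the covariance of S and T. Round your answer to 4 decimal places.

E[S] = 3.52,  E[T] = 4.24
E[ST] = 14.94
Cov(S,T) = E[ST] − E[S]E[T] = 14.94 − (3.52)(4.24) = 0.0152

0.0152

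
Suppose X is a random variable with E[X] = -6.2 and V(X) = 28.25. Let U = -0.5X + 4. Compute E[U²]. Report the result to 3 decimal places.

E[-0.5X + 4] = -0.5·-6.2 + 4 = 7.1
V(-0.5X + 4) = (-0.5)²·28.25 = 7.0625
E[U²] = V(U) + (E[U])² = 7.0625 + (7.1)² = 57.4725

57.473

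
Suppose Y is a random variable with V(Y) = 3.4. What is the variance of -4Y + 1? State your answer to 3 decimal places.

V(-4Y + 1) = (-4)²·V(Y) = 16·3.4 = 54.4

54.400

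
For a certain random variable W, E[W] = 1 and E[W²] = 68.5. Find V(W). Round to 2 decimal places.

67.50

V(W) = 68.5 − (1)² = 67.5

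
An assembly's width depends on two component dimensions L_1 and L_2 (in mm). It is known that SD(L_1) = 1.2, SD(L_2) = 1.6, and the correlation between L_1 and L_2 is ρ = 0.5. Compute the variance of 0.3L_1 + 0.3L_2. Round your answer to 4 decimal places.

var(L_1) = (1.2)² = 1.44;  var(L_2) = (1.6)² = 2.56
cov(L_1,L_2) = ρ·SD(L_1)·SD(L_2) = 0.5·1.2·1.6 = 0.96
var(0.3L_1 + 0.3L_2) = (0.3)²·var(L_1) + (0.3)²·var(L_2) + 2·(0.3)·(0.3)·cov(L_1,L_2)
= 0.09·1.44 + 0.09·2.56 + 0.18·0.96 = 0.5328

0.5328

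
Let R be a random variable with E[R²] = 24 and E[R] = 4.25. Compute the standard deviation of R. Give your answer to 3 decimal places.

2.437

var(R) = 24 − (4.25)² = 5.9375
SD(R) = √5.9375 ≈ 2.437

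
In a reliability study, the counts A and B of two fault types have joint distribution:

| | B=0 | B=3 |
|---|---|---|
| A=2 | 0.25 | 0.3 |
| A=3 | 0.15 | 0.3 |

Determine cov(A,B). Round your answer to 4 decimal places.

0.0900

E[A] = 2.45,  E[B] = 1.8
E[AB] = 4.5
cov(A,B) = E[AB] − E[A]E[B] = 4.5 − (2.45)(1.8) = 0.09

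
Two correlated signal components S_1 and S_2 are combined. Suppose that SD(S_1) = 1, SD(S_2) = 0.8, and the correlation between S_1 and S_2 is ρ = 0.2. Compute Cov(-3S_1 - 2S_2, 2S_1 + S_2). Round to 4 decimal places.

-8.4000

Var(S_1) = (1)² = 1;  Var(S_2) = (0.8)² = 0.64
Cov(S_1,S_2) = ρ·SD(S_1)·SD(S_2) = 0.2·1·0.8 = 0.16
Cov(-3S_1 - 2S_2, 2S_1 + S_2) = (-3)(2)Var(S_1) + (-2)(1)Var(S_2) + [(-3)(1) + (-2)(2)]Cov(S_1,S_2)
= -6·1 + -2·0.64 + -7·0.16 = -8.4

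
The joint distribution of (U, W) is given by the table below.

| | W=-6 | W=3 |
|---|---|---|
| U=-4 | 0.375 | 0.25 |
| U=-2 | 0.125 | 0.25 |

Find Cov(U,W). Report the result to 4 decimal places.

1.1250

E[U] = -3.25,  E[W] = -1.5
E[UW] = 6
Cov(U,W) = E[UW] − E[U]E[W] = 6 − (-3.25)(-1.5) = 1.125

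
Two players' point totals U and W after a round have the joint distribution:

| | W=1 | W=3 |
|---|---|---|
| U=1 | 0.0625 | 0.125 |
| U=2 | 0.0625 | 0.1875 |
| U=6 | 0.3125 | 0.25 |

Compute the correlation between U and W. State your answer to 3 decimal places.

E[U] = 4.0625,  E[W] = 2.125
E[UW] = 8.0625
cov(U,W) = E[UW] − E[U]E[W] = 8.0625 − (4.0625)(2.125) = -0.5703125
Var(U) = 4.93359375,  Var(W) = 0.984375
ρ = -0.5703125 / √(4.93359375·0.984375) ≈ -0.259

-0.259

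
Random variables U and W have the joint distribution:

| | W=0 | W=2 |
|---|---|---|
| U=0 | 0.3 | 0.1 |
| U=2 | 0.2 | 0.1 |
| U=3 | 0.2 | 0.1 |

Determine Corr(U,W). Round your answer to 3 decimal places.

0.085

E[U] = 1.5,  E[W] = 0.6
E[UW] = 1
Cov(U,W) = E[UW] − E[U]E[W] = 1 − (1.5)(0.6) = 0.1
var(U) = 1.65,  var(W) = 0.84
ρ = 0.1 / √(1.65·0.84) ≈ 0.085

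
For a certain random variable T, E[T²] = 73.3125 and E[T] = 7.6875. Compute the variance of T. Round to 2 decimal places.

Var(T) = 73.3125 − (7.6875)² = 14.21484375

14.21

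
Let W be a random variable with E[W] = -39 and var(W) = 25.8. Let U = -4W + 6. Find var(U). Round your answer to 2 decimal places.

412.80

var(-4W + 6) = (-4)²·var(W) = 16·25.8 = 412.8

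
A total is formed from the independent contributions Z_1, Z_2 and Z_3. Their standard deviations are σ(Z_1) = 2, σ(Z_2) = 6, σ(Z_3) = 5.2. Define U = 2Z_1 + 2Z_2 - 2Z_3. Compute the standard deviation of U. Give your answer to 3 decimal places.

V(Z_1) = 4, V(Z_2) = 36, V(Z_3) = 27.04
By independence, V(U) = (2)²V(Z_1) + (2)²V(Z_2) + (-2)²V(Z_3)
= (2)²·4 + (2)²·36 + (-2)²·27.04 = 268.16
σ(U) = √268.16 ≈ 16.376

16.376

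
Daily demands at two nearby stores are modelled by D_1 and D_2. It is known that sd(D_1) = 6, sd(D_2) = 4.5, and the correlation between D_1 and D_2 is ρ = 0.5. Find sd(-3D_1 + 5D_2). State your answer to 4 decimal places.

20.6216

var(D_1) = (6)² = 36;  var(D_2) = (4.5)² = 20.25
Cov(D_1,D_2) = ρ·sd(D_1)·sd(D_2) = 0.5·6·4.5 = 13.5
var(-3D_1 + 5D_2) = (-3)²·var(D_1) + (5)²·var(D_2) + 2·(-3)·(5)·Cov(D_1,D_2)
= 9·36 + 25·20.25 + -30·13.5 = 425.25
sd(-3D_1 + 5D_2) = √425.25 ≈ 20.6216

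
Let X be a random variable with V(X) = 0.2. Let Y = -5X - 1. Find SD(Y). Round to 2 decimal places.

2.24

V(-5X - 1) = (-5)²·0.2 = 5
SD(Y) = √5 ≈ 2.24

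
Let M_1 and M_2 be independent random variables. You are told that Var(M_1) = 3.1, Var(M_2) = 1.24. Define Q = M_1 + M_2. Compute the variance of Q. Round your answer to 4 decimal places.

By independence, Var(Q) = (1)²Var(M_1) + (1)²Var(M_2)
= (1)²·3.1 + (1)²·1.24 = 4.34

4.3400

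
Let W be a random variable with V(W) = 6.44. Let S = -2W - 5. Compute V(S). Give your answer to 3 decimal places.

25.760

V(-2W - 5) = (-2)²·V(W) = 4·6.44 = 25.76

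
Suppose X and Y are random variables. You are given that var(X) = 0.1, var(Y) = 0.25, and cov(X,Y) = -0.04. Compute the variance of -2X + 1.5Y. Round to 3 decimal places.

var(-2X + 1.5Y) = (-2)²·var(X) + (1.5)²·var(Y) + 2·(-2)·(1.5)·cov(X,Y)
= 4·0.1 + 2.25·0.25 + -6·-0.04 = 1.2025

1.203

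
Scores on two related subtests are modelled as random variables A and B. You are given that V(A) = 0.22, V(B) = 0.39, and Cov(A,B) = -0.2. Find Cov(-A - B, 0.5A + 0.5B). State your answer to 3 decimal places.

-0.105

Cov(-A - B, 0.5A + 0.5B) = (-1)(0.5)V(A) + (-1)(0.5)V(B) + [(-1)(0.5) + (-1)(0.5)]Cov(A,B)
= -0.5·0.22 + -0.5·0.39 + -1·-0.2 = -0.105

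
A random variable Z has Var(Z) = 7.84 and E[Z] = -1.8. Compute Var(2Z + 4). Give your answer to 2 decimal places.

Var(2Z + 4) = (2)²·Var(Z) = 4·7.84 = 31.36

31.36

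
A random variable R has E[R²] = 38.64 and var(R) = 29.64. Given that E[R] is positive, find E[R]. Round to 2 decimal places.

3.00

(E[R])² = E[R²] − var(R) = 38.64 − 29.64 = 9
E[R] = √9 = 3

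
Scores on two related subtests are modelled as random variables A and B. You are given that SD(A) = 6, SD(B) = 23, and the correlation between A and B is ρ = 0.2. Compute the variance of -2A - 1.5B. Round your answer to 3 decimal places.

1499.850

V(A) = (6)² = 36;  V(B) = (23)² = 529
Cov(A,B) = ρ·SD(A)·SD(B) = 0.2·6·23 = 27.6
V(-2A - 1.5B) = (-2)²·V(A) + (-1.5)²·V(B) + 2·(-2)·(-1.5)·Cov(A,B)
= 4·36 + 2.25·529 + 6·27.6 = 1499.85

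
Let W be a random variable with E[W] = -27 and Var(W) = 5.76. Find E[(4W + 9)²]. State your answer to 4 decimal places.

9893.1600

E[4W + 9] = 4·-27 + 9 = -99
Var(4W + 9) = (4)²·5.76 = 92.16
E[(4W + 9)²] = Var((4W + 9)) + (E[(4W + 9)])² = 92.16 + (-99)² = 9893.16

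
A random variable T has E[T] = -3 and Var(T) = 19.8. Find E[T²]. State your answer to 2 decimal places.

E[T²] = Var(T) + (E[T])² = 19.8 + (-3)² = 28.8

28.80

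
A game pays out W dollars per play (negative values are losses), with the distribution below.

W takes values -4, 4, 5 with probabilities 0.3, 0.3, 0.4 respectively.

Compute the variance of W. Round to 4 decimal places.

15.6000

E[W] = (-4)(0.3) + (4)(0.3) + (5)(0.4) = 2
E[W²] = (-4)²(0.3) + (4)²(0.3) + (5)²(0.4) = 19.6
Var(W) = E[W²] − (E[W])² = 19.6 − (2)² = 15.6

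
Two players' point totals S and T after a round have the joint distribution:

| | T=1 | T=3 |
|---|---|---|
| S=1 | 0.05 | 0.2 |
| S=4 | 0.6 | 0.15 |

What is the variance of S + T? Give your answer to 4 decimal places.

1.2475

E[S] = 3.25,  E[T] = 1.7,  E[ST] = 4.85
V(S) = 12.25 − (3.25)² = 1.6875;  V(T) = 3.8 − (1.7)² = 0.91
cov(S,T) = 4.85 − (3.25)(1.7) = -0.675
V(S + T) = (1)²·1.6875 + (1)²·0.91 + 2·(1)·(1)·-0.675 = 1.2475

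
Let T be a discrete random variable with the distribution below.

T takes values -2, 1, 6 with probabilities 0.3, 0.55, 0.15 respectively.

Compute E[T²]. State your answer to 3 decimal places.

7.150

E[T²] = (-2)²(0.3) + (1)²(0.55) + (6)²(0.15) = 7.15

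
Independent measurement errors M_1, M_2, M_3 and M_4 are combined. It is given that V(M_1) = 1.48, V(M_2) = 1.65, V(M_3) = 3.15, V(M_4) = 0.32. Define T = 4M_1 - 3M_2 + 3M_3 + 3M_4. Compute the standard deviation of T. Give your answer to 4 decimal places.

8.3522

By independence, V(T) = (4)²V(M_1) + (-3)²V(M_2) + (3)²V(M_3) + (3)²V(M_4)
= (4)²·1.48 + (-3)²·1.65 + (3)²·3.15 + (3)²·0.32 = 69.76
SD(T) = √69.76 ≈ 8.3522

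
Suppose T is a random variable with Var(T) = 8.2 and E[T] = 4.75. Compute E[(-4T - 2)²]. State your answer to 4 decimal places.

572.2000

E[-4T - 2] = -4·4.75 − 2 = -21
Var(-4T - 2) = (-4)²·8.2 = 131.2
E[(-4T - 2)²] = Var((-4T - 2)) + (E[(-4T - 2)])² = 131.2 + (-21)² = 572.2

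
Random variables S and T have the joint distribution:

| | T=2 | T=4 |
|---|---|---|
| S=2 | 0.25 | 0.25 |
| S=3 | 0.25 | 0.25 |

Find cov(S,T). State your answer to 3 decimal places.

0.000

E[S] = 2.5,  E[T] = 3
E[ST] = 7.5
cov(S,T) = E[ST] − E[S]E[T] = 7.5 − (2.5)(3) = 0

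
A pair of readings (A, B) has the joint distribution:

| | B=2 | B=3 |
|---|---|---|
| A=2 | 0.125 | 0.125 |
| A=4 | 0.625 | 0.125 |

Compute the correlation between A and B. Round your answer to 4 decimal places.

-0.3333

E[A] = 3.5,  E[B] = 2.25
E[AB] = 7.75
cov(A,B) = E[AB] − E[A]E[B] = 7.75 − (3.5)(2.25) = -0.125
var(A) = 0.75,  var(B) = 0.1875
ρ = -0.125 / √(0.75·0.1875) ≈ -0.3333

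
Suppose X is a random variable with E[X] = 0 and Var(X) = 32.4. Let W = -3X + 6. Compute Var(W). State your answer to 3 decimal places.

291.600

Var(-3X + 6) = (-3)²·Var(X) = 9·32.4 = 291.6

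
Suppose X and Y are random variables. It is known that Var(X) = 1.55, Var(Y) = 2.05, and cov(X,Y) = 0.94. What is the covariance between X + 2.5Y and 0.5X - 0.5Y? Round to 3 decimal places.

cov(X + 2.5Y, 0.5X - 0.5Y) = (1)(0.5)Var(X) + (2.5)(-0.5)Var(Y) + [(1)(-0.5) + (2.5)(0.5)]cov(X,Y)
= 0.5·1.55 + -1.25·2.05 + 0.75·0.94 = -1.0825

-1.083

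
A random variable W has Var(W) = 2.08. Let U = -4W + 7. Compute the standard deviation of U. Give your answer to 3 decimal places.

Var(-4W + 7) = (-4)²·2.08 = 33.28
σ(U) = √33.28 ≈ 5.769

5.769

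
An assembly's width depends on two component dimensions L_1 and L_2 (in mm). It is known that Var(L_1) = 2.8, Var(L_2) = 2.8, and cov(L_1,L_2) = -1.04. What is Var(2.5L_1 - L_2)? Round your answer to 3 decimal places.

25.500

Var(2.5L_1 - L_2) = (2.5)²·Var(L_1) + (-1)²·Var(L_2) + 2·(2.5)·(-1)·cov(L_1,L_2)
= 6.25·2.8 + 1·2.8 + -5·-1.04 = 25.5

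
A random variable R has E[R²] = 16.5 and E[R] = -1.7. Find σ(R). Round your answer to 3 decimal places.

3.689

var(R) = 16.5 − (-1.7)² = 13.61
σ(R) = √13.61 ≈ 3.689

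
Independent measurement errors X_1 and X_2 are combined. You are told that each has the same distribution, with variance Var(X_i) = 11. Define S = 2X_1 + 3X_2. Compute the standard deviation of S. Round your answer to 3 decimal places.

By independence, Var(S) = (2)²Var(X_1) + (3)²Var(X_2)
= (2)²·11 + (3)²·11 = 143
SD(S) = √143 ≈ 11.958

11.958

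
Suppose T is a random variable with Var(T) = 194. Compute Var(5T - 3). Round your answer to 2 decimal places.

Var(5T - 3) = (5)²·Var(T) = 25·194 = 4850

4850.00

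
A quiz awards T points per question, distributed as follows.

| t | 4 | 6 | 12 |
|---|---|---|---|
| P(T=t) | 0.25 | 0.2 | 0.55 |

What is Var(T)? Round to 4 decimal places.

E[T] = (4)(0.25) + (6)(0.2) + (12)(0.55) = 8.8
E[T²] = (4)²(0.25) + (6)²(0.2) + (12)²(0.55) = 90.4
Var(T) = E[T²] − (E[T])² = 90.4 − (8.8)² = 12.96

12.9600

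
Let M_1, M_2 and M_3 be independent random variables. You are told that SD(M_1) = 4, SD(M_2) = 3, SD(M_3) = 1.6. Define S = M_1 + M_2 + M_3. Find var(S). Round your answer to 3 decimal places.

27.560

var(M_1) = 16, var(M_2) = 9, var(M_3) = 2.56
By independence, var(S) = (1)²var(M_1) + (1)²var(M_2) + (1)²var(M_3)
= (1)²·16 + (1)²·9 + (1)²·2.56 = 27.56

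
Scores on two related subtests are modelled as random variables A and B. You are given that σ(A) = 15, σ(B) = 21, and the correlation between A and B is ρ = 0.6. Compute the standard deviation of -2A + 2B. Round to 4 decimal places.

33.9411

Var(A) = (15)² = 225;  Var(B) = (21)² = 441
Cov(A,B) = ρ·σ(A)·σ(B) = 0.6·15·21 = 189
Var(-2A + 2B) = (-2)²·Var(A) + (2)²·Var(B) + 2·(-2)·(2)·Cov(A,B)
= 4·225 + 4·441 + -8·189 = 1152
σ(-2A + 2B) = √1152 ≈ 33.9411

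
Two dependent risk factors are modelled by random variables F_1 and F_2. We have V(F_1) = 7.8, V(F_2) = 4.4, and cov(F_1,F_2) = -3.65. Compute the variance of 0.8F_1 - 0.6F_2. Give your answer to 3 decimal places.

V(0.8F_1 - 0.6F_2) = (0.8)²·V(F_1) + (-0.6)²·V(F_2) + 2·(0.8)·(-0.6)·cov(F_1,F_2)
= 0.64·7.8 + 0.36·4.4 + -0.96·-3.65 = 10.08

10.080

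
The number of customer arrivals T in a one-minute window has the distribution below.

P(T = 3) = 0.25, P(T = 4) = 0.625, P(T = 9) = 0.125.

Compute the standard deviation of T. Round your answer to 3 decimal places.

1.798

E[T] = (3)(0.25) + (4)(0.625) + (9)(0.125) = 4.375
E[T²] = (3)²(0.25) + (4)²(0.625) + (9)²(0.125) = 22.375
V(T) = E[T²] − (E[T])² = 22.375 − (4.375)² = 3.234375
SD(T) = √3.234375 ≈ 1.798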